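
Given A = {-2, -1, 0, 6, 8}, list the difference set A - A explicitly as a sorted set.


A - A = {a - a' : a, a' ∈ A}.
Compute a - a' for each ordered pair (a, a'):
a = -2: -2--2=0, -2--1=-1, -2-0=-2, -2-6=-8, -2-8=-10
a = -1: -1--2=1, -1--1=0, -1-0=-1, -1-6=-7, -1-8=-9
a = 0: 0--2=2, 0--1=1, 0-0=0, 0-6=-6, 0-8=-8
a = 6: 6--2=8, 6--1=7, 6-0=6, 6-6=0, 6-8=-2
a = 8: 8--2=10, 8--1=9, 8-0=8, 8-6=2, 8-8=0
Collecting distinct values (and noting 0 appears from a-a):
A - A = {-10, -9, -8, -7, -6, -2, -1, 0, 1, 2, 6, 7, 8, 9, 10}
|A - A| = 15

A - A = {-10, -9, -8, -7, -6, -2, -1, 0, 1, 2, 6, 7, 8, 9, 10}


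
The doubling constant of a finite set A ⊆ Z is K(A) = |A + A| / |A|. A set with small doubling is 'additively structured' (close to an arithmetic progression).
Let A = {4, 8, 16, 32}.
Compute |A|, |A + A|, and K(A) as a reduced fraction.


|A| = 4.
Compute A + A by enumerating all 16 pairs.
A + A = {8, 12, 16, 20, 24, 32, 36, 40, 48, 64}, so |A + A| = 10.
K = |A + A| / |A| = 10/4 = 5/2 ≈ 2.5000.
Reference: AP of size 4 gives K = 7/4 ≈ 1.7500; a fully generic set of size 4 gives K ≈ 2.5000.

|A| = 4, |A + A| = 10, K = 10/4 = 5/2.


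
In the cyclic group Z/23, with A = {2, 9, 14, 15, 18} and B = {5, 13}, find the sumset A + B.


Work in Z/23Z: reduce every sum a + b modulo 23.
Enumerate all 10 pairs:
a = 2: 2+5=7, 2+13=15
a = 9: 9+5=14, 9+13=22
a = 14: 14+5=19, 14+13=4
a = 15: 15+5=20, 15+13=5
a = 18: 18+5=0, 18+13=8
Distinct residues collected: {0, 4, 5, 7, 8, 14, 15, 19, 20, 22}
|A + B| = 10 (out of 23 total residues).

A + B = {0, 4, 5, 7, 8, 14, 15, 19, 20, 22}


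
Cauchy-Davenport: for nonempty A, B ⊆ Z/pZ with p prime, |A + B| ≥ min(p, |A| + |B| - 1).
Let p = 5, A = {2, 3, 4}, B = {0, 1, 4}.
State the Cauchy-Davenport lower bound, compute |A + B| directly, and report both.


Cauchy-Davenport: |A + B| ≥ min(p, |A| + |B| - 1) for A, B nonempty in Z/pZ.
|A| = 3, |B| = 3, p = 5.
CD lower bound = min(5, 3 + 3 - 1) = min(5, 5) = 5.
Compute A + B mod 5 directly:
a = 2: 2+0=2, 2+1=3, 2+4=1
a = 3: 3+0=3, 3+1=4, 3+4=2
a = 4: 4+0=4, 4+1=0, 4+4=3
A + B = {0, 1, 2, 3, 4}, so |A + B| = 5.
Verify: 5 ≥ 5? Yes ✓.

CD lower bound = 5, actual |A + B| = 5.


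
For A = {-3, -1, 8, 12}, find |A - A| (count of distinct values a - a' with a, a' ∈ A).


A - A = {a - a' : a, a' ∈ A}; |A| = 4.
Bounds: 2|A|-1 ≤ |A - A| ≤ |A|² - |A| + 1, i.e. 7 ≤ |A - A| ≤ 13.
Note: 0 ∈ A - A always (from a - a). The set is symmetric: if d ∈ A - A then -d ∈ A - A.
Enumerate nonzero differences d = a - a' with a > a' (then include -d):
Positive differences: {2, 4, 9, 11, 13, 15}
Full difference set: {0} ∪ (positive diffs) ∪ (negative diffs).
|A - A| = 1 + 2·6 = 13 (matches direct enumeration: 13).

|A - A| = 13


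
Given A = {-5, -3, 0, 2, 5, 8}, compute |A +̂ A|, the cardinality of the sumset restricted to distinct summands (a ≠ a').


Restricted sumset: A +̂ A = {a + a' : a ∈ A, a' ∈ A, a ≠ a'}.
Equivalently, take A + A and drop any sum 2a that is achievable ONLY as a + a for a ∈ A (i.e. sums representable only with equal summands).
Enumerate pairs (a, a') with a < a' (symmetric, so each unordered pair gives one sum; this covers all a ≠ a'):
  -5 + -3 = -8
  -5 + 0 = -5
  -5 + 2 = -3
  -5 + 5 = 0
  -5 + 8 = 3
  -3 + 0 = -3
  -3 + 2 = -1
  -3 + 5 = 2
  -3 + 8 = 5
  0 + 2 = 2
  0 + 5 = 5
  0 + 8 = 8
  2 + 5 = 7
  2 + 8 = 10
  5 + 8 = 13
Collected distinct sums: {-8, -5, -3, -1, 0, 2, 3, 5, 7, 8, 10, 13}
|A +̂ A| = 12
(Reference bound: |A +̂ A| ≥ 2|A| - 3 for |A| ≥ 2, with |A| = 6 giving ≥ 9.)

|A +̂ A| = 12


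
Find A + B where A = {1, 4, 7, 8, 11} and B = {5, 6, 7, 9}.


A + B = {a + b : a ∈ A, b ∈ B}.
Enumerate all |A|·|B| = 5·4 = 20 pairs (a, b) and collect distinct sums.
a = 1: 1+5=6, 1+6=7, 1+7=8, 1+9=10
a = 4: 4+5=9, 4+6=10, 4+7=11, 4+9=13
a = 7: 7+5=12, 7+6=13, 7+7=14, 7+9=16
a = 8: 8+5=13, 8+6=14, 8+7=15, 8+9=17
a = 11: 11+5=16, 11+6=17, 11+7=18, 11+9=20
Collecting distinct sums: A + B = {6, 7, 8, 9, 10, 11, 12, 13, 14, 15, 16, 17, 18, 20}
|A + B| = 14

A + B = {6, 7, 8, 9, 10, 11, 12, 13, 14, 15, 16, 17, 18, 20}


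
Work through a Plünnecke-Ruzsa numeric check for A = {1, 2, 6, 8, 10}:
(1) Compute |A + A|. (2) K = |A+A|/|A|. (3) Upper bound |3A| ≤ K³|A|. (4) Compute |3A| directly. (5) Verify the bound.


|A| = 5.
Step 1: Compute A + A by enumerating all 25 pairs.
A + A = {2, 3, 4, 7, 8, 9, 10, 11, 12, 14, 16, 18, 20}, so |A + A| = 13.
Step 2: Doubling constant K = |A + A|/|A| = 13/5 = 13/5 ≈ 2.6000.
Step 3: Plünnecke-Ruzsa gives |3A| ≤ K³·|A| = (2.6000)³ · 5 ≈ 87.8800.
Step 4: Compute 3A = A + A + A directly by enumerating all triples (a,b,c) ∈ A³; |3A| = 23.
Step 5: Check 23 ≤ 87.8800? Yes ✓.

K = 13/5, Plünnecke-Ruzsa bound K³|A| ≈ 87.8800, |3A| = 23, inequality holds.


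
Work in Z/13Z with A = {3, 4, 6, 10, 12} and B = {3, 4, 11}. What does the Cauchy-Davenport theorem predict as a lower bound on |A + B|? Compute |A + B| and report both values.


Cauchy-Davenport: |A + B| ≥ min(p, |A| + |B| - 1) for A, B nonempty in Z/pZ.
|A| = 5, |B| = 3, p = 13.
CD lower bound = min(13, 5 + 3 - 1) = min(13, 7) = 7.
Compute A + B mod 13 directly:
a = 3: 3+3=6, 3+4=7, 3+11=1
a = 4: 4+3=7, 4+4=8, 4+11=2
a = 6: 6+3=9, 6+4=10, 6+11=4
a = 10: 10+3=0, 10+4=1, 10+11=8
a = 12: 12+3=2, 12+4=3, 12+11=10
A + B = {0, 1, 2, 3, 4, 6, 7, 8, 9, 10}, so |A + B| = 10.
Verify: 10 ≥ 7? Yes ✓.

CD lower bound = 7, actual |A + B| = 10.


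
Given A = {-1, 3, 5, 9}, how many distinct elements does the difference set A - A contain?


A - A = {a - a' : a, a' ∈ A}; |A| = 4.
Bounds: 2|A|-1 ≤ |A - A| ≤ |A|² - |A| + 1, i.e. 7 ≤ |A - A| ≤ 13.
Note: 0 ∈ A - A always (from a - a). The set is symmetric: if d ∈ A - A then -d ∈ A - A.
Enumerate nonzero differences d = a - a' with a > a' (then include -d):
Positive differences: {2, 4, 6, 10}
Full difference set: {0} ∪ (positive diffs) ∪ (negative diffs).
|A - A| = 1 + 2·4 = 9 (matches direct enumeration: 9).

|A - A| = 9


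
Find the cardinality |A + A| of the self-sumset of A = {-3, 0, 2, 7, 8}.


A + A = {a + a' : a, a' ∈ A}; |A| = 5.
General bounds: 2|A| - 1 ≤ |A + A| ≤ |A|(|A|+1)/2, i.e. 9 ≤ |A + A| ≤ 15.
Lower bound 2|A|-1 is attained iff A is an arithmetic progression.
Enumerate sums a + a' for a ≤ a' (symmetric, so this suffices):
a = -3: -3+-3=-6, -3+0=-3, -3+2=-1, -3+7=4, -3+8=5
a = 0: 0+0=0, 0+2=2, 0+7=7, 0+8=8
a = 2: 2+2=4, 2+7=9, 2+8=10
a = 7: 7+7=14, 7+8=15
a = 8: 8+8=16
Distinct sums: {-6, -3, -1, 0, 2, 4, 5, 7, 8, 9, 10, 14, 15, 16}
|A + A| = 14

|A + A| = 14


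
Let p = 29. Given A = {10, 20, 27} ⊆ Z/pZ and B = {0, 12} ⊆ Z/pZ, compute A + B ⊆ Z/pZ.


Work in Z/29Z: reduce every sum a + b modulo 29.
Enumerate all 6 pairs:
a = 10: 10+0=10, 10+12=22
a = 20: 20+0=20, 20+12=3
a = 27: 27+0=27, 27+12=10
Distinct residues collected: {3, 10, 20, 22, 27}
|A + B| = 5 (out of 29 total residues).

A + B = {3, 10, 20, 22, 27}


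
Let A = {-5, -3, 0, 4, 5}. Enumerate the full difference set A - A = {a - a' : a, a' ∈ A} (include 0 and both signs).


A - A = {a - a' : a, a' ∈ A}.
Compute a - a' for each ordered pair (a, a'):
a = -5: -5--5=0, -5--3=-2, -5-0=-5, -5-4=-9, -5-5=-10
a = -3: -3--5=2, -3--3=0, -3-0=-3, -3-4=-7, -3-5=-8
a = 0: 0--5=5, 0--3=3, 0-0=0, 0-4=-4, 0-5=-5
a = 4: 4--5=9, 4--3=7, 4-0=4, 4-4=0, 4-5=-1
a = 5: 5--5=10, 5--3=8, 5-0=5, 5-4=1, 5-5=0
Collecting distinct values (and noting 0 appears from a-a):
A - A = {-10, -9, -8, -7, -5, -4, -3, -2, -1, 0, 1, 2, 3, 4, 5, 7, 8, 9, 10}
|A - A| = 19

A - A = {-10, -9, -8, -7, -5, -4, -3, -2, -1, 0, 1, 2, 3, 4, 5, 7, 8, 9, 10}


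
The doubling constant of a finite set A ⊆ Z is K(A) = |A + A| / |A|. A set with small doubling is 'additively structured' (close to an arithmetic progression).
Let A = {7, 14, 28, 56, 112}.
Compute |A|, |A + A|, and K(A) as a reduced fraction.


|A| = 5.
Compute A + A by enumerating all 25 pairs.
A + A = {14, 21, 28, 35, 42, 56, 63, 70, 84, 112, 119, 126, 140, 168, 224}, so |A + A| = 15.
K = |A + A| / |A| = 15/5 = 3/1 ≈ 3.0000.
Reference: AP of size 5 gives K = 9/5 ≈ 1.8000; a fully generic set of size 5 gives K ≈ 3.0000.

|A| = 5, |A + A| = 15, K = 15/5 = 3/1.


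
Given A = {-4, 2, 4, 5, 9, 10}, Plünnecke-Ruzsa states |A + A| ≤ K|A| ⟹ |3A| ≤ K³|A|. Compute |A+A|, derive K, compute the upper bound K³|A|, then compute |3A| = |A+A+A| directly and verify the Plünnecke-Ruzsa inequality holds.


|A| = 6.
Step 1: Compute A + A by enumerating all 36 pairs.
A + A = {-8, -2, 0, 1, 4, 5, 6, 7, 8, 9, 10, 11, 12, 13, 14, 15, 18, 19, 20}, so |A + A| = 19.
Step 2: Doubling constant K = |A + A|/|A| = 19/6 = 19/6 ≈ 3.1667.
Step 3: Plünnecke-Ruzsa gives |3A| ≤ K³·|A| = (3.1667)³ · 6 ≈ 190.5278.
Step 4: Compute 3A = A + A + A directly by enumerating all triples (a,b,c) ∈ A³; |3A| = 34.
Step 5: Check 34 ≤ 190.5278? Yes ✓.

K = 19/6, Plünnecke-Ruzsa bound K³|A| ≈ 190.5278, |3A| = 34, inequality holds.


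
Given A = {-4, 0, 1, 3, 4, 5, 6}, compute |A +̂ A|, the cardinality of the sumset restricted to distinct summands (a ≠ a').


Restricted sumset: A +̂ A = {a + a' : a ∈ A, a' ∈ A, a ≠ a'}.
Equivalently, take A + A and drop any sum 2a that is achievable ONLY as a + a for a ∈ A (i.e. sums representable only with equal summands).
Enumerate pairs (a, a') with a < a' (symmetric, so each unordered pair gives one sum; this covers all a ≠ a'):
  -4 + 0 = -4
  -4 + 1 = -3
  -4 + 3 = -1
  -4 + 4 = 0
  -4 + 5 = 1
  -4 + 6 = 2
  0 + 1 = 1
  0 + 3 = 3
  0 + 4 = 4
  0 + 5 = 5
  0 + 6 = 6
  1 + 3 = 4
  1 + 4 = 5
  1 + 5 = 6
  1 + 6 = 7
  3 + 4 = 7
  3 + 5 = 8
  3 + 6 = 9
  4 + 5 = 9
  4 + 6 = 10
  5 + 6 = 11
Collected distinct sums: {-4, -3, -1, 0, 1, 2, 3, 4, 5, 6, 7, 8, 9, 10, 11}
|A +̂ A| = 15
(Reference bound: |A +̂ A| ≥ 2|A| - 3 for |A| ≥ 2, with |A| = 7 giving ≥ 11.)

|A +̂ A| = 15


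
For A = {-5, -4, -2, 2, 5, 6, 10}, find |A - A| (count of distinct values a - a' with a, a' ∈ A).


A - A = {a - a' : a, a' ∈ A}; |A| = 7.
Bounds: 2|A|-1 ≤ |A - A| ≤ |A|² - |A| + 1, i.e. 13 ≤ |A - A| ≤ 43.
Note: 0 ∈ A - A always (from a - a). The set is symmetric: if d ∈ A - A then -d ∈ A - A.
Enumerate nonzero differences d = a - a' with a > a' (then include -d):
Positive differences: {1, 2, 3, 4, 5, 6, 7, 8, 9, 10, 11, 12, 14, 15}
Full difference set: {0} ∪ (positive diffs) ∪ (negative diffs).
|A - A| = 1 + 2·14 = 29 (matches direct enumeration: 29).

|A - A| = 29


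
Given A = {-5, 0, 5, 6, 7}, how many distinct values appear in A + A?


A + A = {a + a' : a, a' ∈ A}; |A| = 5.
General bounds: 2|A| - 1 ≤ |A + A| ≤ |A|(|A|+1)/2, i.e. 9 ≤ |A + A| ≤ 15.
Lower bound 2|A|-1 is attained iff A is an arithmetic progression.
Enumerate sums a + a' for a ≤ a' (symmetric, so this suffices):
a = -5: -5+-5=-10, -5+0=-5, -5+5=0, -5+6=1, -5+7=2
a = 0: 0+0=0, 0+5=5, 0+6=6, 0+7=7
a = 5: 5+5=10, 5+6=11, 5+7=12
a = 6: 6+6=12, 6+7=13
a = 7: 7+7=14
Distinct sums: {-10, -5, 0, 1, 2, 5, 6, 7, 10, 11, 12, 13, 14}
|A + A| = 13

|A + A| = 13


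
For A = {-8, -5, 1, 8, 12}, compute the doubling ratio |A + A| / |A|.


|A| = 5.
Compute A + A by enumerating all 25 pairs.
A + A = {-16, -13, -10, -7, -4, 0, 2, 3, 4, 7, 9, 13, 16, 20, 24}, so |A + A| = 15.
K = |A + A| / |A| = 15/5 = 3/1 ≈ 3.0000.
Reference: AP of size 5 gives K = 9/5 ≈ 1.8000; a fully generic set of size 5 gives K ≈ 3.0000.

|A| = 5, |A + A| = 15, K = 15/5 = 3/1.


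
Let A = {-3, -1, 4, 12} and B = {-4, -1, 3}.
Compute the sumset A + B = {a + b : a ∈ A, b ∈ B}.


A + B = {a + b : a ∈ A, b ∈ B}.
Enumerate all |A|·|B| = 4·3 = 12 pairs (a, b) and collect distinct sums.
a = -3: -3+-4=-7, -3+-1=-4, -3+3=0
a = -1: -1+-4=-5, -1+-1=-2, -1+3=2
a = 4: 4+-4=0, 4+-1=3, 4+3=7
a = 12: 12+-4=8, 12+-1=11, 12+3=15
Collecting distinct sums: A + B = {-7, -5, -4, -2, 0, 2, 3, 7, 8, 11, 15}
|A + B| = 11

A + B = {-7, -5, -4, -2, 0, 2, 3, 7, 8, 11, 15}


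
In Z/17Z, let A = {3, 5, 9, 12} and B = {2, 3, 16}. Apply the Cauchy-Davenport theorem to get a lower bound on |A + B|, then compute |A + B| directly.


Cauchy-Davenport: |A + B| ≥ min(p, |A| + |B| - 1) for A, B nonempty in Z/pZ.
|A| = 4, |B| = 3, p = 17.
CD lower bound = min(17, 4 + 3 - 1) = min(17, 6) = 6.
Compute A + B mod 17 directly:
a = 3: 3+2=5, 3+3=6, 3+16=2
a = 5: 5+2=7, 5+3=8, 5+16=4
a = 9: 9+2=11, 9+3=12, 9+16=8
a = 12: 12+2=14, 12+3=15, 12+16=11
A + B = {2, 4, 5, 6, 7, 8, 11, 12, 14, 15}, so |A + B| = 10.
Verify: 10 ≥ 6? Yes ✓.

CD lower bound = 6, actual |A + B| = 10.


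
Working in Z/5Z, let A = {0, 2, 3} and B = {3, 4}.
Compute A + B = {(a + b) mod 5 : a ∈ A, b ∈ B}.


Work in Z/5Z: reduce every sum a + b modulo 5.
Enumerate all 6 pairs:
a = 0: 0+3=3, 0+4=4
a = 2: 2+3=0, 2+4=1
a = 3: 3+3=1, 3+4=2
Distinct residues collected: {0, 1, 2, 3, 4}
|A + B| = 5 (out of 5 total residues).

A + B = {0, 1, 2, 3, 4}


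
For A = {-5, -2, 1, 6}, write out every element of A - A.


A - A = {a - a' : a, a' ∈ A}.
Compute a - a' for each ordered pair (a, a'):
a = -5: -5--5=0, -5--2=-3, -5-1=-6, -5-6=-11
a = -2: -2--5=3, -2--2=0, -2-1=-3, -2-6=-8
a = 1: 1--5=6, 1--2=3, 1-1=0, 1-6=-5
a = 6: 6--5=11, 6--2=8, 6-1=5, 6-6=0
Collecting distinct values (and noting 0 appears from a-a):
A - A = {-11, -8, -6, -5, -3, 0, 3, 5, 6, 8, 11}
|A - A| = 11

A - A = {-11, -8, -6, -5, -3, 0, 3, 5, 6, 8, 11}


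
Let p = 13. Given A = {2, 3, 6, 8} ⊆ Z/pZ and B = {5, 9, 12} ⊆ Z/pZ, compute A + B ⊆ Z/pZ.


Work in Z/13Z: reduce every sum a + b modulo 13.
Enumerate all 12 pairs:
a = 2: 2+5=7, 2+9=11, 2+12=1
a = 3: 3+5=8, 3+9=12, 3+12=2
a = 6: 6+5=11, 6+9=2, 6+12=5
a = 8: 8+5=0, 8+9=4, 8+12=7
Distinct residues collected: {0, 1, 2, 4, 5, 7, 8, 11, 12}
|A + B| = 9 (out of 13 total residues).

A + B = {0, 1, 2, 4, 5, 7, 8, 11, 12}


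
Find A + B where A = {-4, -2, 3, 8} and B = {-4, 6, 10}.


A + B = {a + b : a ∈ A, b ∈ B}.
Enumerate all |A|·|B| = 4·3 = 12 pairs (a, b) and collect distinct sums.
a = -4: -4+-4=-8, -4+6=2, -4+10=6
a = -2: -2+-4=-6, -2+6=4, -2+10=8
a = 3: 3+-4=-1, 3+6=9, 3+10=13
a = 8: 8+-4=4, 8+6=14, 8+10=18
Collecting distinct sums: A + B = {-8, -6, -1, 2, 4, 6, 8, 9, 13, 14, 18}
|A + B| = 11

A + B = {-8, -6, -1, 2, 4, 6, 8, 9, 13, 14, 18}


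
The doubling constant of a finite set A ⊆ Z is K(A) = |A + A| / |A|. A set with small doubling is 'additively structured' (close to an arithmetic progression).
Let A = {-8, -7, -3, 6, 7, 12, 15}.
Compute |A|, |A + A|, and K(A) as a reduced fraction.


|A| = 7.
Compute A + A by enumerating all 49 pairs.
A + A = {-16, -15, -14, -11, -10, -6, -2, -1, 0, 3, 4, 5, 7, 8, 9, 12, 13, 14, 18, 19, 21, 22, 24, 27, 30}, so |A + A| = 25.
K = |A + A| / |A| = 25/7 (already in lowest terms) ≈ 3.5714.
Reference: AP of size 7 gives K = 13/7 ≈ 1.8571; a fully generic set of size 7 gives K ≈ 4.0000.

|A| = 7, |A + A| = 25, K = 25/7.


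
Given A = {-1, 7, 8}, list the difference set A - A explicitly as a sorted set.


A - A = {a - a' : a, a' ∈ A}.
Compute a - a' for each ordered pair (a, a'):
a = -1: -1--1=0, -1-7=-8, -1-8=-9
a = 7: 7--1=8, 7-7=0, 7-8=-1
a = 8: 8--1=9, 8-7=1, 8-8=0
Collecting distinct values (and noting 0 appears from a-a):
A - A = {-9, -8, -1, 0, 1, 8, 9}
|A - A| = 7

A - A = {-9, -8, -1, 0, 1, 8, 9}


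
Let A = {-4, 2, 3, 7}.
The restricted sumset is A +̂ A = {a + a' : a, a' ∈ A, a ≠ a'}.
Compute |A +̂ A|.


Restricted sumset: A +̂ A = {a + a' : a ∈ A, a' ∈ A, a ≠ a'}.
Equivalently, take A + A and drop any sum 2a that is achievable ONLY as a + a for a ∈ A (i.e. sums representable only with equal summands).
Enumerate pairs (a, a') with a < a' (symmetric, so each unordered pair gives one sum; this covers all a ≠ a'):
  -4 + 2 = -2
  -4 + 3 = -1
  -4 + 7 = 3
  2 + 3 = 5
  2 + 7 = 9
  3 + 7 = 10
Collected distinct sums: {-2, -1, 3, 5, 9, 10}
|A +̂ A| = 6
(Reference bound: |A +̂ A| ≥ 2|A| - 3 for |A| ≥ 2, with |A| = 4 giving ≥ 5.)

|A +̂ A| = 6


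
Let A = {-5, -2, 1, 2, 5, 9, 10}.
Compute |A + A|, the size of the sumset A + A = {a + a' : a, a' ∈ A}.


A + A = {a + a' : a, a' ∈ A}; |A| = 7.
General bounds: 2|A| - 1 ≤ |A + A| ≤ |A|(|A|+1)/2, i.e. 13 ≤ |A + A| ≤ 28.
Lower bound 2|A|-1 is attained iff A is an arithmetic progression.
Enumerate sums a + a' for a ≤ a' (symmetric, so this suffices):
a = -5: -5+-5=-10, -5+-2=-7, -5+1=-4, -5+2=-3, -5+5=0, -5+9=4, -5+10=5
a = -2: -2+-2=-4, -2+1=-1, -2+2=0, -2+5=3, -2+9=7, -2+10=8
a = 1: 1+1=2, 1+2=3, 1+5=6, 1+9=10, 1+10=11
a = 2: 2+2=4, 2+5=7, 2+9=11, 2+10=12
a = 5: 5+5=10, 5+9=14, 5+10=15
a = 9: 9+9=18, 9+10=19
a = 10: 10+10=20
Distinct sums: {-10, -7, -4, -3, -1, 0, 2, 3, 4, 5, 6, 7, 8, 10, 11, 12, 14, 15, 18, 19, 20}
|A + A| = 21

|A + A| = 21


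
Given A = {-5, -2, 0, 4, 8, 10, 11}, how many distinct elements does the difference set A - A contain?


A - A = {a - a' : a, a' ∈ A}; |A| = 7.
Bounds: 2|A|-1 ≤ |A - A| ≤ |A|² - |A| + 1, i.e. 13 ≤ |A - A| ≤ 43.
Note: 0 ∈ A - A always (from a - a). The set is symmetric: if d ∈ A - A then -d ∈ A - A.
Enumerate nonzero differences d = a - a' with a > a' (then include -d):
Positive differences: {1, 2, 3, 4, 5, 6, 7, 8, 9, 10, 11, 12, 13, 15, 16}
Full difference set: {0} ∪ (positive diffs) ∪ (negative diffs).
|A - A| = 1 + 2·15 = 31 (matches direct enumeration: 31).

|A - A| = 31


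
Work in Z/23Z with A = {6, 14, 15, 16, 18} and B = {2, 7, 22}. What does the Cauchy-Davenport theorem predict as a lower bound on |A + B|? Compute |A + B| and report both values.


Cauchy-Davenport: |A + B| ≥ min(p, |A| + |B| - 1) for A, B nonempty in Z/pZ.
|A| = 5, |B| = 3, p = 23.
CD lower bound = min(23, 5 + 3 - 1) = min(23, 7) = 7.
Compute A + B mod 23 directly:
a = 6: 6+2=8, 6+7=13, 6+22=5
a = 14: 14+2=16, 14+7=21, 14+22=13
a = 15: 15+2=17, 15+7=22, 15+22=14
a = 16: 16+2=18, 16+7=0, 16+22=15
a = 18: 18+2=20, 18+7=2, 18+22=17
A + B = {0, 2, 5, 8, 13, 14, 15, 16, 17, 18, 20, 21, 22}, so |A + B| = 13.
Verify: 13 ≥ 7? Yes ✓.

CD lower bound = 7, actual |A + B| = 13.


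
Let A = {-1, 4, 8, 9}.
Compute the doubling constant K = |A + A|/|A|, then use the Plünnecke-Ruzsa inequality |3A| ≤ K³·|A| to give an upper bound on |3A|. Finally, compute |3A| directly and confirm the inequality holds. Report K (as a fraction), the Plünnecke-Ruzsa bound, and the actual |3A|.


|A| = 4.
Step 1: Compute A + A by enumerating all 16 pairs.
A + A = {-2, 3, 7, 8, 12, 13, 16, 17, 18}, so |A + A| = 9.
Step 2: Doubling constant K = |A + A|/|A| = 9/4 = 9/4 ≈ 2.2500.
Step 3: Plünnecke-Ruzsa gives |3A| ≤ K³·|A| = (2.2500)³ · 4 ≈ 45.5625.
Step 4: Compute 3A = A + A + A directly by enumerating all triples (a,b,c) ∈ A³; |3A| = 16.
Step 5: Check 16 ≤ 45.5625? Yes ✓.

K = 9/4, Plünnecke-Ruzsa bound K³|A| ≈ 45.5625, |3A| = 16, inequality holds.


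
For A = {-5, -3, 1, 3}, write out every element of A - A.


A - A = {a - a' : a, a' ∈ A}.
Compute a - a' for each ordered pair (a, a'):
a = -5: -5--5=0, -5--3=-2, -5-1=-6, -5-3=-8
a = -3: -3--5=2, -3--3=0, -3-1=-4, -3-3=-6
a = 1: 1--5=6, 1--3=4, 1-1=0, 1-3=-2
a = 3: 3--5=8, 3--3=6, 3-1=2, 3-3=0
Collecting distinct values (and noting 0 appears from a-a):
A - A = {-8, -6, -4, -2, 0, 2, 4, 6, 8}
|A - A| = 9

A - A = {-8, -6, -4, -2, 0, 2, 4, 6, 8}


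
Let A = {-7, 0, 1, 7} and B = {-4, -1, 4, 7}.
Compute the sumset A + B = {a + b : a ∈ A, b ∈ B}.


A + B = {a + b : a ∈ A, b ∈ B}.
Enumerate all |A|·|B| = 4·4 = 16 pairs (a, b) and collect distinct sums.
a = -7: -7+-4=-11, -7+-1=-8, -7+4=-3, -7+7=0
a = 0: 0+-4=-4, 0+-1=-1, 0+4=4, 0+7=7
a = 1: 1+-4=-3, 1+-1=0, 1+4=5, 1+7=8
a = 7: 7+-4=3, 7+-1=6, 7+4=11, 7+7=14
Collecting distinct sums: A + B = {-11, -8, -4, -3, -1, 0, 3, 4, 5, 6, 7, 8, 11, 14}
|A + B| = 14

A + B = {-11, -8, -4, -3, -1, 0, 3, 4, 5, 6, 7, 8, 11, 14}


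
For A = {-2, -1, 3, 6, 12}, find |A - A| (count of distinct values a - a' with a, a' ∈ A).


A - A = {a - a' : a, a' ∈ A}; |A| = 5.
Bounds: 2|A|-1 ≤ |A - A| ≤ |A|² - |A| + 1, i.e. 9 ≤ |A - A| ≤ 21.
Note: 0 ∈ A - A always (from a - a). The set is symmetric: if d ∈ A - A then -d ∈ A - A.
Enumerate nonzero differences d = a - a' with a > a' (then include -d):
Positive differences: {1, 3, 4, 5, 6, 7, 8, 9, 13, 14}
Full difference set: {0} ∪ (positive diffs) ∪ (negative diffs).
|A - A| = 1 + 2·10 = 21 (matches direct enumeration: 21).

|A - A| = 21


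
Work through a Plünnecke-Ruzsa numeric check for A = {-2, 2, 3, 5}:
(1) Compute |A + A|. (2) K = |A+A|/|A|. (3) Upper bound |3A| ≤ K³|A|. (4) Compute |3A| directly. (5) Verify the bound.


|A| = 4.
Step 1: Compute A + A by enumerating all 16 pairs.
A + A = {-4, 0, 1, 3, 4, 5, 6, 7, 8, 10}, so |A + A| = 10.
Step 2: Doubling constant K = |A + A|/|A| = 10/4 = 10/4 ≈ 2.5000.
Step 3: Plünnecke-Ruzsa gives |3A| ≤ K³·|A| = (2.5000)³ · 4 ≈ 62.5000.
Step 4: Compute 3A = A + A + A directly by enumerating all triples (a,b,c) ∈ A³; |3A| = 17.
Step 5: Check 17 ≤ 62.5000? Yes ✓.

K = 10/4, Plünnecke-Ruzsa bound K³|A| ≈ 62.5000, |3A| = 17, inequality holds.


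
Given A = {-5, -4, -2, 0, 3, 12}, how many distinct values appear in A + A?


A + A = {a + a' : a, a' ∈ A}; |A| = 6.
General bounds: 2|A| - 1 ≤ |A + A| ≤ |A|(|A|+1)/2, i.e. 11 ≤ |A + A| ≤ 21.
Lower bound 2|A|-1 is attained iff A is an arithmetic progression.
Enumerate sums a + a' for a ≤ a' (symmetric, so this suffices):
a = -5: -5+-5=-10, -5+-4=-9, -5+-2=-7, -5+0=-5, -5+3=-2, -5+12=7
a = -4: -4+-4=-8, -4+-2=-6, -4+0=-4, -4+3=-1, -4+12=8
a = -2: -2+-2=-4, -2+0=-2, -2+3=1, -2+12=10
a = 0: 0+0=0, 0+3=3, 0+12=12
a = 3: 3+3=6, 3+12=15
a = 12: 12+12=24
Distinct sums: {-10, -9, -8, -7, -6, -5, -4, -2, -1, 0, 1, 3, 6, 7, 8, 10, 12, 15, 24}
|A + A| = 19

|A + A| = 19


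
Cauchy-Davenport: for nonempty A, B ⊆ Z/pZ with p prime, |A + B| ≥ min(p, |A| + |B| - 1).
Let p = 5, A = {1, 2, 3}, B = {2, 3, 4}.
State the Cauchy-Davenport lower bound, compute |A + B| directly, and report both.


Cauchy-Davenport: |A + B| ≥ min(p, |A| + |B| - 1) for A, B nonempty in Z/pZ.
|A| = 3, |B| = 3, p = 5.
CD lower bound = min(5, 3 + 3 - 1) = min(5, 5) = 5.
Compute A + B mod 5 directly:
a = 1: 1+2=3, 1+3=4, 1+4=0
a = 2: 2+2=4, 2+3=0, 2+4=1
a = 3: 3+2=0, 3+3=1, 3+4=2
A + B = {0, 1, 2, 3, 4}, so |A + B| = 5.
Verify: 5 ≥ 5? Yes ✓.

CD lower bound = 5, actual |A + B| = 5.


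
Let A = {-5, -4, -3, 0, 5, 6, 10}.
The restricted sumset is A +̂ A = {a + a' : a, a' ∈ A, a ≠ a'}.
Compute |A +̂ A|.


Restricted sumset: A +̂ A = {a + a' : a ∈ A, a' ∈ A, a ≠ a'}.
Equivalently, take A + A and drop any sum 2a that is achievable ONLY as a + a for a ∈ A (i.e. sums representable only with equal summands).
Enumerate pairs (a, a') with a < a' (symmetric, so each unordered pair gives one sum; this covers all a ≠ a'):
  -5 + -4 = -9
  -5 + -3 = -8
  -5 + 0 = -5
  -5 + 5 = 0
  -5 + 6 = 1
  -5 + 10 = 5
  -4 + -3 = -7
  -4 + 0 = -4
  -4 + 5 = 1
  -4 + 6 = 2
  -4 + 10 = 6
  -3 + 0 = -3
  -3 + 5 = 2
  -3 + 6 = 3
  -3 + 10 = 7
  0 + 5 = 5
  0 + 6 = 6
  0 + 10 = 10
  5 + 6 = 11
  5 + 10 = 15
  6 + 10 = 16
Collected distinct sums: {-9, -8, -7, -5, -4, -3, 0, 1, 2, 3, 5, 6, 7, 10, 11, 15, 16}
|A +̂ A| = 17
(Reference bound: |A +̂ A| ≥ 2|A| - 3 for |A| ≥ 2, with |A| = 7 giving ≥ 11.)

|A +̂ A| = 17


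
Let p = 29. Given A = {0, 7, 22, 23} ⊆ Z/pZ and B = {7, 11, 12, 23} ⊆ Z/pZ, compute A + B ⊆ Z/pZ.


Work in Z/29Z: reduce every sum a + b modulo 29.
Enumerate all 16 pairs:
a = 0: 0+7=7, 0+11=11, 0+12=12, 0+23=23
a = 7: 7+7=14, 7+11=18, 7+12=19, 7+23=1
a = 22: 22+7=0, 22+11=4, 22+12=5, 22+23=16
a = 23: 23+7=1, 23+11=5, 23+12=6, 23+23=17
Distinct residues collected: {0, 1, 4, 5, 6, 7, 11, 12, 14, 16, 17, 18, 19, 23}
|A + B| = 14 (out of 29 total residues).

A + B = {0, 1, 4, 5, 6, 7, 11, 12, 14, 16, 17, 18, 19, 23}


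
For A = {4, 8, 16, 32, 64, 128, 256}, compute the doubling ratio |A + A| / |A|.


|A| = 7.
Compute A + A by enumerating all 49 pairs.
A + A = {8, 12, 16, 20, 24, 32, 36, 40, 48, 64, 68, 72, 80, 96, 128, 132, 136, 144, 160, 192, 256, 260, 264, 272, 288, 320, 384, 512}, so |A + A| = 28.
K = |A + A| / |A| = 28/7 = 4/1 ≈ 4.0000.
Reference: AP of size 7 gives K = 13/7 ≈ 1.8571; a fully generic set of size 7 gives K ≈ 4.0000.

|A| = 7, |A + A| = 28, K = 28/7 = 4/1.


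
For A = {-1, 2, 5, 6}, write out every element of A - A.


A - A = {a - a' : a, a' ∈ A}.
Compute a - a' for each ordered pair (a, a'):
a = -1: -1--1=0, -1-2=-3, -1-5=-6, -1-6=-7
a = 2: 2--1=3, 2-2=0, 2-5=-3, 2-6=-4
a = 5: 5--1=6, 5-2=3, 5-5=0, 5-6=-1
a = 6: 6--1=7, 6-2=4, 6-5=1, 6-6=0
Collecting distinct values (and noting 0 appears from a-a):
A - A = {-7, -6, -4, -3, -1, 0, 1, 3, 4, 6, 7}
|A - A| = 11

A - A = {-7, -6, -4, -3, -1, 0, 1, 3, 4, 6, 7}


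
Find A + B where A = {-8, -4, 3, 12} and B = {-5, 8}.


A + B = {a + b : a ∈ A, b ∈ B}.
Enumerate all |A|·|B| = 4·2 = 8 pairs (a, b) and collect distinct sums.
a = -8: -8+-5=-13, -8+8=0
a = -4: -4+-5=-9, -4+8=4
a = 3: 3+-5=-2, 3+8=11
a = 12: 12+-5=7, 12+8=20
Collecting distinct sums: A + B = {-13, -9, -2, 0, 4, 7, 11, 20}
|A + B| = 8

A + B = {-13, -9, -2, 0, 4, 7, 11, 20}


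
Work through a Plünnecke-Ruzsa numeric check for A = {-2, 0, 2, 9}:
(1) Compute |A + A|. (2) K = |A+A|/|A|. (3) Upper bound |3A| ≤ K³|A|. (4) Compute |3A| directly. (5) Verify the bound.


|A| = 4.
Step 1: Compute A + A by enumerating all 16 pairs.
A + A = {-4, -2, 0, 2, 4, 7, 9, 11, 18}, so |A + A| = 9.
Step 2: Doubling constant K = |A + A|/|A| = 9/4 = 9/4 ≈ 2.2500.
Step 3: Plünnecke-Ruzsa gives |3A| ≤ K³·|A| = (2.2500)³ · 4 ≈ 45.5625.
Step 4: Compute 3A = A + A + A directly by enumerating all triples (a,b,c) ∈ A³; |3A| = 16.
Step 5: Check 16 ≤ 45.5625? Yes ✓.

K = 9/4, Plünnecke-Ruzsa bound K³|A| ≈ 45.5625, |3A| = 16, inequality holds.


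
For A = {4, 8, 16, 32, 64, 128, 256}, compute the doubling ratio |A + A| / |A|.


|A| = 7.
Compute A + A by enumerating all 49 pairs.
A + A = {8, 12, 16, 20, 24, 32, 36, 40, 48, 64, 68, 72, 80, 96, 128, 132, 136, 144, 160, 192, 256, 260, 264, 272, 288, 320, 384, 512}, so |A + A| = 28.
K = |A + A| / |A| = 28/7 = 4/1 ≈ 4.0000.
Reference: AP of size 7 gives K = 13/7 ≈ 1.8571; a fully generic set of size 7 gives K ≈ 4.0000.

|A| = 7, |A + A| = 28, K = 28/7 = 4/1.


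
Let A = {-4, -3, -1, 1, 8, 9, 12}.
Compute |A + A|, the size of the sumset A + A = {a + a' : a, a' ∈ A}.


A + A = {a + a' : a, a' ∈ A}; |A| = 7.
General bounds: 2|A| - 1 ≤ |A + A| ≤ |A|(|A|+1)/2, i.e. 13 ≤ |A + A| ≤ 28.
Lower bound 2|A|-1 is attained iff A is an arithmetic progression.
Enumerate sums a + a' for a ≤ a' (symmetric, so this suffices):
a = -4: -4+-4=-8, -4+-3=-7, -4+-1=-5, -4+1=-3, -4+8=4, -4+9=5, -4+12=8
a = -3: -3+-3=-6, -3+-1=-4, -3+1=-2, -3+8=5, -3+9=6, -3+12=9
a = -1: -1+-1=-2, -1+1=0, -1+8=7, -1+9=8, -1+12=11
a = 1: 1+1=2, 1+8=9, 1+9=10, 1+12=13
a = 8: 8+8=16, 8+9=17, 8+12=20
a = 9: 9+9=18, 9+12=21
a = 12: 12+12=24
Distinct sums: {-8, -7, -6, -5, -4, -3, -2, 0, 2, 4, 5, 6, 7, 8, 9, 10, 11, 13, 16, 17, 18, 20, 21, 24}
|A + A| = 24

|A + A| = 24


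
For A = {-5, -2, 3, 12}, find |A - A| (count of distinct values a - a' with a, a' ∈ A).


A - A = {a - a' : a, a' ∈ A}; |A| = 4.
Bounds: 2|A|-1 ≤ |A - A| ≤ |A|² - |A| + 1, i.e. 7 ≤ |A - A| ≤ 13.
Note: 0 ∈ A - A always (from a - a). The set is symmetric: if d ∈ A - A then -d ∈ A - A.
Enumerate nonzero differences d = a - a' with a > a' (then include -d):
Positive differences: {3, 5, 8, 9, 14, 17}
Full difference set: {0} ∪ (positive diffs) ∪ (negative diffs).
|A - A| = 1 + 2·6 = 13 (matches direct enumeration: 13).

|A - A| = 13


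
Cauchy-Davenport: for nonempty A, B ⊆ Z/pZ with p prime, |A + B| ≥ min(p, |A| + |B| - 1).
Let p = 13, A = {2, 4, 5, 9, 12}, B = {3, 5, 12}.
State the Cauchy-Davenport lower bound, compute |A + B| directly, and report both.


Cauchy-Davenport: |A + B| ≥ min(p, |A| + |B| - 1) for A, B nonempty in Z/pZ.
|A| = 5, |B| = 3, p = 13.
CD lower bound = min(13, 5 + 3 - 1) = min(13, 7) = 7.
Compute A + B mod 13 directly:
a = 2: 2+3=5, 2+5=7, 2+12=1
a = 4: 4+3=7, 4+5=9, 4+12=3
a = 5: 5+3=8, 5+5=10, 5+12=4
a = 9: 9+3=12, 9+5=1, 9+12=8
a = 12: 12+3=2, 12+5=4, 12+12=11
A + B = {1, 2, 3, 4, 5, 7, 8, 9, 10, 11, 12}, so |A + B| = 11.
Verify: 11 ≥ 7? Yes ✓.

CD lower bound = 7, actual |A + B| = 11.


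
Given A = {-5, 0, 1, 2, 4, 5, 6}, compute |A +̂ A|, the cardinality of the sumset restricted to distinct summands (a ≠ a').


Restricted sumset: A +̂ A = {a + a' : a ∈ A, a' ∈ A, a ≠ a'}.
Equivalently, take A + A and drop any sum 2a that is achievable ONLY as a + a for a ∈ A (i.e. sums representable only with equal summands).
Enumerate pairs (a, a') with a < a' (symmetric, so each unordered pair gives one sum; this covers all a ≠ a'):
  -5 + 0 = -5
  -5 + 1 = -4
  -5 + 2 = -3
  -5 + 4 = -1
  -5 + 5 = 0
  -5 + 6 = 1
  0 + 1 = 1
  0 + 2 = 2
  0 + 4 = 4
  0 + 5 = 5
  0 + 6 = 6
  1 + 2 = 3
  1 + 4 = 5
  1 + 5 = 6
  1 + 6 = 7
  2 + 4 = 6
  2 + 5 = 7
  2 + 6 = 8
  4 + 5 = 9
  4 + 6 = 10
  5 + 6 = 11
Collected distinct sums: {-5, -4, -3, -1, 0, 1, 2, 3, 4, 5, 6, 7, 8, 9, 10, 11}
|A +̂ A| = 16
(Reference bound: |A +̂ A| ≥ 2|A| - 3 for |A| ≥ 2, with |A| = 7 giving ≥ 11.)

|A +̂ A| = 16


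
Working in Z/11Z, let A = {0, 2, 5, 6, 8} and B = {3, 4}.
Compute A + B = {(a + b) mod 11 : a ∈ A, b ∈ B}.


Work in Z/11Z: reduce every sum a + b modulo 11.
Enumerate all 10 pairs:
a = 0: 0+3=3, 0+4=4
a = 2: 2+3=5, 2+4=6
a = 5: 5+3=8, 5+4=9
a = 6: 6+3=9, 6+4=10
a = 8: 8+3=0, 8+4=1
Distinct residues collected: {0, 1, 3, 4, 5, 6, 8, 9, 10}
|A + B| = 9 (out of 11 total residues).

A + B = {0, 1, 3, 4, 5, 6, 8, 9, 10}


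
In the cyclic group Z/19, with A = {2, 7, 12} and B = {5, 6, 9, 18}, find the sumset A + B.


Work in Z/19Z: reduce every sum a + b modulo 19.
Enumerate all 12 pairs:
a = 2: 2+5=7, 2+6=8, 2+9=11, 2+18=1
a = 7: 7+5=12, 7+6=13, 7+9=16, 7+18=6
a = 12: 12+5=17, 12+6=18, 12+9=2, 12+18=11
Distinct residues collected: {1, 2, 6, 7, 8, 11, 12, 13, 16, 17, 18}
|A + B| = 11 (out of 19 total residues).

A + B = {1, 2, 6, 7, 8, 11, 12, 13, 16, 17, 18}


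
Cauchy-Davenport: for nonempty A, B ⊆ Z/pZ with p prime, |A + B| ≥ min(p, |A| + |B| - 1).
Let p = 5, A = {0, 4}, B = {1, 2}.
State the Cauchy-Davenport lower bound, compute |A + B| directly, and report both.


Cauchy-Davenport: |A + B| ≥ min(p, |A| + |B| - 1) for A, B nonempty in Z/pZ.
|A| = 2, |B| = 2, p = 5.
CD lower bound = min(5, 2 + 2 - 1) = min(5, 3) = 3.
Compute A + B mod 5 directly:
a = 0: 0+1=1, 0+2=2
a = 4: 4+1=0, 4+2=1
A + B = {0, 1, 2}, so |A + B| = 3.
Verify: 3 ≥ 3? Yes ✓.

CD lower bound = 3, actual |A + B| = 3.


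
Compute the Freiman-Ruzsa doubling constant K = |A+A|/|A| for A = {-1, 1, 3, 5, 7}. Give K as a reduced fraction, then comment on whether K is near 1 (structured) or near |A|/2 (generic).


|A| = 5.
Compute A + A by enumerating all 25 pairs.
A + A = {-2, 0, 2, 4, 6, 8, 10, 12, 14}, so |A + A| = 9.
K = |A + A| / |A| = 9/5 (already in lowest terms) ≈ 1.8000.
Reference: AP of size 5 gives K = 9/5 ≈ 1.8000; a fully generic set of size 5 gives K ≈ 3.0000.

|A| = 5, |A + A| = 9, K = 9/5.


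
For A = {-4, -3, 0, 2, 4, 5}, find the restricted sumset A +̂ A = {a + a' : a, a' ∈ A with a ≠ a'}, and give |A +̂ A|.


Restricted sumset: A +̂ A = {a + a' : a ∈ A, a' ∈ A, a ≠ a'}.
Equivalently, take A + A and drop any sum 2a that is achievable ONLY as a + a for a ∈ A (i.e. sums representable only with equal summands).
Enumerate pairs (a, a') with a < a' (symmetric, so each unordered pair gives one sum; this covers all a ≠ a'):
  -4 + -3 = -7
  -4 + 0 = -4
  -4 + 2 = -2
  -4 + 4 = 0
  -4 + 5 = 1
  -3 + 0 = -3
  -3 + 2 = -1
  -3 + 4 = 1
  -3 + 5 = 2
  0 + 2 = 2
  0 + 4 = 4
  0 + 5 = 5
  2 + 4 = 6
  2 + 5 = 7
  4 + 5 = 9
Collected distinct sums: {-7, -4, -3, -2, -1, 0, 1, 2, 4, 5, 6, 7, 9}
|A +̂ A| = 13
(Reference bound: |A +̂ A| ≥ 2|A| - 3 for |A| ≥ 2, with |A| = 6 giving ≥ 9.)

|A +̂ A| = 13


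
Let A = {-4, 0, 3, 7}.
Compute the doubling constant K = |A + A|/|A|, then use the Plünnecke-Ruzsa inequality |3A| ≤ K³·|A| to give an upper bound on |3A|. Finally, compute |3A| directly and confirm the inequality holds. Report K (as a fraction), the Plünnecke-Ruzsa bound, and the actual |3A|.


|A| = 4.
Step 1: Compute A + A by enumerating all 16 pairs.
A + A = {-8, -4, -1, 0, 3, 6, 7, 10, 14}, so |A + A| = 9.
Step 2: Doubling constant K = |A + A|/|A| = 9/4 = 9/4 ≈ 2.2500.
Step 3: Plünnecke-Ruzsa gives |3A| ≤ K³·|A| = (2.2500)³ · 4 ≈ 45.5625.
Step 4: Compute 3A = A + A + A directly by enumerating all triples (a,b,c) ∈ A³; |3A| = 16.
Step 5: Check 16 ≤ 45.5625? Yes ✓.

K = 9/4, Plünnecke-Ruzsa bound K³|A| ≈ 45.5625, |3A| = 16, inequality holds.


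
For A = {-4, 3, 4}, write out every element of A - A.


A - A = {a - a' : a, a' ∈ A}.
Compute a - a' for each ordered pair (a, a'):
a = -4: -4--4=0, -4-3=-7, -4-4=-8
a = 3: 3--4=7, 3-3=0, 3-4=-1
a = 4: 4--4=8, 4-3=1, 4-4=0
Collecting distinct values (and noting 0 appears from a-a):
A - A = {-8, -7, -1, 0, 1, 7, 8}
|A - A| = 7

A - A = {-8, -7, -1, 0, 1, 7, 8}


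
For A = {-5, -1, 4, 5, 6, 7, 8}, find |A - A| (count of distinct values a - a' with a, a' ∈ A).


A - A = {a - a' : a, a' ∈ A}; |A| = 7.
Bounds: 2|A|-1 ≤ |A - A| ≤ |A|² - |A| + 1, i.e. 13 ≤ |A - A| ≤ 43.
Note: 0 ∈ A - A always (from a - a). The set is symmetric: if d ∈ A - A then -d ∈ A - A.
Enumerate nonzero differences d = a - a' with a > a' (then include -d):
Positive differences: {1, 2, 3, 4, 5, 6, 7, 8, 9, 10, 11, 12, 13}
Full difference set: {0} ∪ (positive diffs) ∪ (negative diffs).
|A - A| = 1 + 2·13 = 27 (matches direct enumeration: 27).

|A - A| = 27


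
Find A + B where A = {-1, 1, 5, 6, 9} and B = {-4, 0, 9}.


A + B = {a + b : a ∈ A, b ∈ B}.
Enumerate all |A|·|B| = 5·3 = 15 pairs (a, b) and collect distinct sums.
a = -1: -1+-4=-5, -1+0=-1, -1+9=8
a = 1: 1+-4=-3, 1+0=1, 1+9=10
a = 5: 5+-4=1, 5+0=5, 5+9=14
a = 6: 6+-4=2, 6+0=6, 6+9=15
a = 9: 9+-4=5, 9+0=9, 9+9=18
Collecting distinct sums: A + B = {-5, -3, -1, 1, 2, 5, 6, 8, 9, 10, 14, 15, 18}
|A + B| = 13

A + B = {-5, -3, -1, 1, 2, 5, 6, 8, 9, 10, 14, 15, 18}


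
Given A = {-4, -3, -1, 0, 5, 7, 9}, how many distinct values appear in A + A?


A + A = {a + a' : a, a' ∈ A}; |A| = 7.
General bounds: 2|A| - 1 ≤ |A + A| ≤ |A|(|A|+1)/2, i.e. 13 ≤ |A + A| ≤ 28.
Lower bound 2|A|-1 is attained iff A is an arithmetic progression.
Enumerate sums a + a' for a ≤ a' (symmetric, so this suffices):
a = -4: -4+-4=-8, -4+-3=-7, -4+-1=-5, -4+0=-4, -4+5=1, -4+7=3, -4+9=5
a = -3: -3+-3=-6, -3+-1=-4, -3+0=-3, -3+5=2, -3+7=4, -3+9=6
a = -1: -1+-1=-2, -1+0=-1, -1+5=4, -1+7=6, -1+9=8
a = 0: 0+0=0, 0+5=5, 0+7=7, 0+9=9
a = 5: 5+5=10, 5+7=12, 5+9=14
a = 7: 7+7=14, 7+9=16
a = 9: 9+9=18
Distinct sums: {-8, -7, -6, -5, -4, -3, -2, -1, 0, 1, 2, 3, 4, 5, 6, 7, 8, 9, 10, 12, 14, 16, 18}
|A + A| = 23

|A + A| = 23


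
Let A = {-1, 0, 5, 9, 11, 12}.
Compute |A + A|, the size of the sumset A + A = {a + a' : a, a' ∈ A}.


A + A = {a + a' : a, a' ∈ A}; |A| = 6.
General bounds: 2|A| - 1 ≤ |A + A| ≤ |A|(|A|+1)/2, i.e. 11 ≤ |A + A| ≤ 21.
Lower bound 2|A|-1 is attained iff A is an arithmetic progression.
Enumerate sums a + a' for a ≤ a' (symmetric, so this suffices):
a = -1: -1+-1=-2, -1+0=-1, -1+5=4, -1+9=8, -1+11=10, -1+12=11
a = 0: 0+0=0, 0+5=5, 0+9=9, 0+11=11, 0+12=12
a = 5: 5+5=10, 5+9=14, 5+11=16, 5+12=17
a = 9: 9+9=18, 9+11=20, 9+12=21
a = 11: 11+11=22, 11+12=23
a = 12: 12+12=24
Distinct sums: {-2, -1, 0, 4, 5, 8, 9, 10, 11, 12, 14, 16, 17, 18, 20, 21, 22, 23, 24}
|A + A| = 19

|A + A| = 19


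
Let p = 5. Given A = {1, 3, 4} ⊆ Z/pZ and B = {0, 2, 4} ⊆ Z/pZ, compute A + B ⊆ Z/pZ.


Work in Z/5Z: reduce every sum a + b modulo 5.
Enumerate all 9 pairs:
a = 1: 1+0=1, 1+2=3, 1+4=0
a = 3: 3+0=3, 3+2=0, 3+4=2
a = 4: 4+0=4, 4+2=1, 4+4=3
Distinct residues collected: {0, 1, 2, 3, 4}
|A + B| = 5 (out of 5 total residues).

A + B = {0, 1, 2, 3, 4}


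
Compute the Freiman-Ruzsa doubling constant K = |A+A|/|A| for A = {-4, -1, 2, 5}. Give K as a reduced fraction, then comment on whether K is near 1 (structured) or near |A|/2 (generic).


|A| = 4.
Compute A + A by enumerating all 16 pairs.
A + A = {-8, -5, -2, 1, 4, 7, 10}, so |A + A| = 7.
K = |A + A| / |A| = 7/4 (already in lowest terms) ≈ 1.7500.
Reference: AP of size 4 gives K = 7/4 ≈ 1.7500; a fully generic set of size 4 gives K ≈ 2.5000.

|A| = 4, |A + A| = 7, K = 7/4.


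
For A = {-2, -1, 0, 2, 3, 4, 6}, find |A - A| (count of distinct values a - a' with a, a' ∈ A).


A - A = {a - a' : a, a' ∈ A}; |A| = 7.
Bounds: 2|A|-1 ≤ |A - A| ≤ |A|² - |A| + 1, i.e. 13 ≤ |A - A| ≤ 43.
Note: 0 ∈ A - A always (from a - a). The set is symmetric: if d ∈ A - A then -d ∈ A - A.
Enumerate nonzero differences d = a - a' with a > a' (then include -d):
Positive differences: {1, 2, 3, 4, 5, 6, 7, 8}
Full difference set: {0} ∪ (positive diffs) ∪ (negative diffs).
|A - A| = 1 + 2·8 = 17 (matches direct enumeration: 17).

|A - A| = 17


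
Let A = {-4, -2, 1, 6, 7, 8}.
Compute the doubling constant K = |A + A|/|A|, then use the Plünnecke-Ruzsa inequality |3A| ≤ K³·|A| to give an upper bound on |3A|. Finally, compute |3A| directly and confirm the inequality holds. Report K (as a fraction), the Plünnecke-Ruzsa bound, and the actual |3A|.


|A| = 6.
Step 1: Compute A + A by enumerating all 36 pairs.
A + A = {-8, -6, -4, -3, -1, 2, 3, 4, 5, 6, 7, 8, 9, 12, 13, 14, 15, 16}, so |A + A| = 18.
Step 2: Doubling constant K = |A + A|/|A| = 18/6 = 18/6 ≈ 3.0000.
Step 3: Plünnecke-Ruzsa gives |3A| ≤ K³·|A| = (3.0000)³ · 6 ≈ 162.0000.
Step 4: Compute 3A = A + A + A directly by enumerating all triples (a,b,c) ∈ A³; |3A| = 34.
Step 5: Check 34 ≤ 162.0000? Yes ✓.

K = 18/6, Plünnecke-Ruzsa bound K³|A| ≈ 162.0000, |3A| = 34, inequality holds.


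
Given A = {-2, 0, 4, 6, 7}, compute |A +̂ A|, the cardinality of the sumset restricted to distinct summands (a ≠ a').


Restricted sumset: A +̂ A = {a + a' : a ∈ A, a' ∈ A, a ≠ a'}.
Equivalently, take A + A and drop any sum 2a that is achievable ONLY as a + a for a ∈ A (i.e. sums representable only with equal summands).
Enumerate pairs (a, a') with a < a' (symmetric, so each unordered pair gives one sum; this covers all a ≠ a'):
  -2 + 0 = -2
  -2 + 4 = 2
  -2 + 6 = 4
  -2 + 7 = 5
  0 + 4 = 4
  0 + 6 = 6
  0 + 7 = 7
  4 + 6 = 10
  4 + 7 = 11
  6 + 7 = 13
Collected distinct sums: {-2, 2, 4, 5, 6, 7, 10, 11, 13}
|A +̂ A| = 9
(Reference bound: |A +̂ A| ≥ 2|A| - 3 for |A| ≥ 2, with |A| = 5 giving ≥ 7.)

|A +̂ A| = 9


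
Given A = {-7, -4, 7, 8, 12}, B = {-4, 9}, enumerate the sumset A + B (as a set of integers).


A + B = {a + b : a ∈ A, b ∈ B}.
Enumerate all |A|·|B| = 5·2 = 10 pairs (a, b) and collect distinct sums.
a = -7: -7+-4=-11, -7+9=2
a = -4: -4+-4=-8, -4+9=5
a = 7: 7+-4=3, 7+9=16
a = 8: 8+-4=4, 8+9=17
a = 12: 12+-4=8, 12+9=21
Collecting distinct sums: A + B = {-11, -8, 2, 3, 4, 5, 8, 16, 17, 21}
|A + B| = 10

A + B = {-11, -8, 2, 3, 4, 5, 8, 16, 17, 21}


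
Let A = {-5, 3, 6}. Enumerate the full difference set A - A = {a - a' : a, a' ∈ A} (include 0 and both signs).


A - A = {a - a' : a, a' ∈ A}.
Compute a - a' for each ordered pair (a, a'):
a = -5: -5--5=0, -5-3=-8, -5-6=-11
a = 3: 3--5=8, 3-3=0, 3-6=-3
a = 6: 6--5=11, 6-3=3, 6-6=0
Collecting distinct values (and noting 0 appears from a-a):
A - A = {-11, -8, -3, 0, 3, 8, 11}
|A - A| = 7

A - A = {-11, -8, -3, 0, 3, 8, 11}


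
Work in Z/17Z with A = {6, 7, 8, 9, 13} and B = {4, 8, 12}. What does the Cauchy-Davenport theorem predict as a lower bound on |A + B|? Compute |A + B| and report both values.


Cauchy-Davenport: |A + B| ≥ min(p, |A| + |B| - 1) for A, B nonempty in Z/pZ.
|A| = 5, |B| = 3, p = 17.
CD lower bound = min(17, 5 + 3 - 1) = min(17, 7) = 7.
Compute A + B mod 17 directly:
a = 6: 6+4=10, 6+8=14, 6+12=1
a = 7: 7+4=11, 7+8=15, 7+12=2
a = 8: 8+4=12, 8+8=16, 8+12=3
a = 9: 9+4=13, 9+8=0, 9+12=4
a = 13: 13+4=0, 13+8=4, 13+12=8
A + B = {0, 1, 2, 3, 4, 8, 10, 11, 12, 13, 14, 15, 16}, so |A + B| = 13.
Verify: 13 ≥ 7? Yes ✓.

CD lower bound = 7, actual |A + B| = 13.
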